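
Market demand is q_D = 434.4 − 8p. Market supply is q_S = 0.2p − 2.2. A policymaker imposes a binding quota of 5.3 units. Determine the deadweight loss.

In inverse form: demand p = 54.3 − 0.125q, supply p = 11 + 5q.
Competitive equilibrium: 54.3 − 0.125q = 11 + 5q → q* = 8.4488, p* = 53.2439.
At q = 5.3: demand price = 54.3 − 0.125·5.3 = 53.6375; supply price = 11 + 5·5.3 = 37.5.
Δq = 8.4488 − 5.3 = 3.1488; wedge = 53.6375 − 37.5 = 16.1375.
Welfare loss = ½ × 3.1488 × 16.1375 = 25.41.

25.41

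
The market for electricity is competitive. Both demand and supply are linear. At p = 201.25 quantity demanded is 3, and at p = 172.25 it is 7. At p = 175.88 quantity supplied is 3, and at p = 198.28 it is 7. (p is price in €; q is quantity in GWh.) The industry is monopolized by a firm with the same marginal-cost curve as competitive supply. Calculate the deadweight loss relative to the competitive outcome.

Demand slope = (172.25 − 201.25)/(7 − 3) = −7.25, so p = 223 − 7.25q.
Supply slope = (198.28 − 175.88)/(7 − 3) = 5.6, so p = 159.08 + 5.6q.
Competitive equilibrium: 223 − 7.25q = 159.08 + 5.6q → q* = 4.9743, p* = 186.9362.
Marginal revenue: MR = 223 − 14.5q. Set MR = MC: 223 − 14.5q = 159.08 + 5.6q → q_m = 3.1801.
Price p_m = 223 − 7.25·3.1801 = 199.9443; MC(q_m) = 159.08 + 5.6·3.1801 = 176.8886.
Competitive q* = 4.9743, so Δq = 1.7942; wedge = 199.9443 − 176.8886 = 23.0557.
Deadweight loss = ½ × 1.7942 × 23.0557 = €20.68.

€20.68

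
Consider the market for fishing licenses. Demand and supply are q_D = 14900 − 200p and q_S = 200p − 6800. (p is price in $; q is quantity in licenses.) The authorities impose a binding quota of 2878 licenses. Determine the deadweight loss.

In inverse form: demand p = 74.5 − 0.005q, supply p = 34 + 0.005q.
Competitive equilibrium: 74.5 − 0.005q = 34 + 0.005q → q* = 4050, p* = 54.25.
At q = 2878: demand price = 74.5 − 0.005·2878 = 60.11; supply price = 34 + 0.005·2878 = 48.39.
Δq = 4050 − 2878 = 1172; wedge = 60.11 − 48.39 = 11.72.
Welfare loss = ½ × 1172 × 11.72 = $6867.92.

$6867.92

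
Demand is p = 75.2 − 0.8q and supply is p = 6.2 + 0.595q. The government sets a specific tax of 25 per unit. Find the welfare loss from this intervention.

224.01

Competitive equilibrium: 75.2 − 0.8q = 6.2 + 0.595q → q* = 49.46237, p* = 35.63011.
With the tax, the buyer price exceeds the seller price by 25: (75.2 − 0.8q) − (6.2 + 0.595q) = 25 → q' = 31.54122.
Δq = 49.46237 − 31.54122 = 17.92115; the wedge equals the tax, 25.
Welfare loss = ½ × 17.92115 × 25 = 224.01.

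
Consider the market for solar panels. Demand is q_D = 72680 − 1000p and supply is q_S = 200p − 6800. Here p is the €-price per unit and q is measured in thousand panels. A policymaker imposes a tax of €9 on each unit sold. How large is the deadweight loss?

€6750 thousand

In inverse form: demand p = 72.68 − 0.001q, supply p = 34 + 0.005q.
Competitive equilibrium: 72.68 − 0.001q = 34 + 0.005q → q* = 6446.6667, p* = 66.2333.
With the tax, the buyer price exceeds the seller price by 9: (72.68 − 0.001q) − (34 + 0.005q) = 9 → q' = 4946.6667.
Δq = 6446.6667 − 4946.6667 = 1500; the wedge equals the tax, 9.
Welfare loss = ½ × 1500 × 9 = €6750 thousand.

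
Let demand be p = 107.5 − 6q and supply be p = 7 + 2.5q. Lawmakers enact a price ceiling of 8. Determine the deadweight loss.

Competitive equilibrium: 107.5 − 6q = 7 + 2.5q → q* = 11.8235, p* = 36.5588.
At the ceiling p = 8, quantity supplied = (8 − 7)/2.5 = 0.4.
Willingness to pay at q' = 0.4: 107.5 − 6·0.4 = 105.1.
Δq = 11.8235 − 0.4 = 11.4235; wedge = 105.1 − 8 = 97.1.
DWL = ½ × 11.4235 × 97.1 = 554.61.

554.61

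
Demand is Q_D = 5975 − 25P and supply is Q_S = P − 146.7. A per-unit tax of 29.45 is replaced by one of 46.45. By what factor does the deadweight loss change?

In inverse form: demand P = 239 − 0.04Q, supply P = 146.7 + Q.
Competitive equilibrium: 239 − 0.04Q = 146.7 + Q → Q* = 88.75, P* = 235.45.
For a per-unit tax t: ΔQ = t/1.04, so DWL = ½·t·(t/1.04) = t²/2.08.
At t = 29.45: DWL = 416.972. At t = 46.45: DWL = 1037.309.
Ratio = (46.45/29.45)² = 2.488.

2.488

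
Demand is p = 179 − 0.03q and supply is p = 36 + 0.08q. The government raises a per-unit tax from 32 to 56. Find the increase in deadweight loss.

Competitive equilibrium: 179 − 0.03q = 36 + 0.08q → q* = 1300, p* = 140.
For a per-unit tax t: Δq = t/0.11, so DWL = ½·t·(t/0.11) = t²/0.22.
At t = 32: DWL = 4654.545. At t = 56: DWL = 14254.545.
Increase = 14254.545 − 4654.545 = 9600.

9600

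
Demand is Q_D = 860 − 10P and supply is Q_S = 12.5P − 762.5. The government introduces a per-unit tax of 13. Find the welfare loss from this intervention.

In inverse form: demand P = 86 − 0.1Q, supply P = 61 + 0.08Q.
Competitive equilibrium: 86 − 0.1Q = 61 + 0.08Q → Q* = 138.8889, P* = 72.1111.
With the tax, the buyer price exceeds the seller price by 13: (86 − 0.1Q) − (61 + 0.08Q) = 13 → Q' = 66.6667.
ΔQ = 138.8889 − 66.6667 = 72.2222; the wedge equals the tax, 13.
DWL = ½ × 72.2222 × 13 = 469.44.

469.44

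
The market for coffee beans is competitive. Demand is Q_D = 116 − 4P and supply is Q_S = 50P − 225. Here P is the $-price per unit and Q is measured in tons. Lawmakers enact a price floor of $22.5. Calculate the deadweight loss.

In inverse form: demand P = 29 − 0.25Q, supply P = 4.5 + 0.02Q.
Competitive equilibrium: 29 − 0.25Q = 4.5 + 0.02Q → Q* = 90.7407, P* = 6.3148.
At the floor P = 22.5, quantity demanded = (29 − 22.5)/0.25 = 26.
Sellers' marginal cost at Q' = 26: 4.5 + 0.02·26 = 5.02.
ΔQ = 90.7407 − 26 = 64.7407; wedge = 22.5 − 5.02 = 17.48.
DWL = ½ × 64.7407 × 17.48 = $565.83.

$565.83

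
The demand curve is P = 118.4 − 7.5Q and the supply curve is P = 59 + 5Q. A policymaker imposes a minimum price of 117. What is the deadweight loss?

130.26

Competitive equilibrium: 118.4 − 7.5Q = 59 + 5Q → Q* = 4.752, P* = 82.76.
At the floor P = 117, quantity demanded = (118.4 − 117)/7.5 = 0.1867.
Sellers' marginal cost at Q' = 0.1867: 59 + 5·0.1867 = 59.9335.
ΔQ = 4.752 − 0.1867 = 4.5653; wedge = 117 − 59.9335 = 57.0665.
Deadweight loss = ½ × 4.5653 × 57.0665 = 130.26.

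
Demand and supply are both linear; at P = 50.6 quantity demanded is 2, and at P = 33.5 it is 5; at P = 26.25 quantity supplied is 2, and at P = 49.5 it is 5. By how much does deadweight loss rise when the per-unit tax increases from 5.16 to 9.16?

Demand slope = (33.5 − 50.6)/(5 − 2) = −5.7, so P = 62 − 5.7Q.
Supply slope = (49.5 − 26.25)/(5 − 2) = 7.75, so P = 10.75 + 7.75Q.
Competitive equilibrium: 62 − 5.7Q = 10.75 + 7.75Q → Q* = 3.8104, P* = 40.2807.
For a per-unit tax t: ΔQ = t/13.45, so DWL = ½·t·(t/13.45) = t²/26.9.
At t = 5.16: DWL = 0.99. At t = 9.16: DWL = 3.119.
Increase = 3.119 − 0.99 = 2.13.

2.13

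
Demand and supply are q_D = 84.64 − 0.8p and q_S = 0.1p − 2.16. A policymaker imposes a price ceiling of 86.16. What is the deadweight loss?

In inverse form: demand p = 105.8 − 1.25q, supply p = 21.6 + 10q.
Competitive equilibrium: 105.8 − 1.25q = 21.6 + 10q → q* = 7.4844, p* = 96.4444.
At the ceiling p = 86.16, quantity supplied = (86.16 − 21.6)/10 = 6.456.
Willingness to pay at q' = 6.456: 105.8 − 1.25·6.456 = 97.73.
Δq = 7.4844 − 6.456 = 1.0284; wedge = 97.73 − 86.16 = 11.57.
The triangle = ½ × 1.0284 × 11.57 = 5.95.

5.95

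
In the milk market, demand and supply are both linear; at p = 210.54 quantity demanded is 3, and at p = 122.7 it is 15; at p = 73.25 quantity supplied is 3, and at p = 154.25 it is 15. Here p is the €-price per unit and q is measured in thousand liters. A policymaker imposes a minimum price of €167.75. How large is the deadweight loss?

€107.66 thousand

Demand slope = (122.7 − 210.54)/(15 − 3) = −7.32, so p = 232.5 − 7.32q.
Supply slope = (154.25 − 73.25)/(15 − 3) = 6.75, so p = 53 + 6.75q.
Competitive equilibrium: 232.5 − 7.32q = 53 + 6.75q → q* = 12.7576, p* = 139.1141.
At the floor p = 167.75, quantity demanded = (232.5 − 167.75)/7.32 = 8.8456.
Sellers' marginal cost at q' = 8.8456: 53 + 6.75·8.8456 = 112.7078.
Δq = 12.7576 − 8.8456 = 3.912; wedge = 167.75 − 112.7078 = 55.0422.
Welfare loss = ½ × 3.912 × 55.0422 = €107.66 thousand.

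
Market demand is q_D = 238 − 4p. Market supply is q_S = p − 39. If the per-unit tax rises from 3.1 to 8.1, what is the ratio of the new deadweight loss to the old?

In inverse form: demand p = 59.5 − 0.25q, supply p = 39 + q.
Competitive equilibrium: 59.5 − 0.25q = 39 + q → q* = 16.4, p* = 55.4.
For a per-unit tax t: Δq = t/1.25, so DWL = ½·t·(t/1.25) = t²/2.5.
At t = 3.1: DWL = 3.844. At t = 8.1: DWL = 26.244.
Ratio = (8.1/3.1)² = 6.827.

6.827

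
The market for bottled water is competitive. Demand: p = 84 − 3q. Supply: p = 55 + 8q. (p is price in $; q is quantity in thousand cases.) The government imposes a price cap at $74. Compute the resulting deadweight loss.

Competitive equilibrium: 84 − 3q = 55 + 8q → q* = 2.6364, p* = 76.0909.
At the ceiling p = 74, quantity supplied = (74 − 55)/8 = 2.375.
Willingness to pay at q' = 2.375: 84 − 3·2.375 = 76.875.
Δq = 2.6364 − 2.375 = 0.2614; wedge = 76.875 − 74 = 2.875.
Deadweight loss = ½ × 0.2614 × 2.875 = $0.38 thousand.

$0.38 thousand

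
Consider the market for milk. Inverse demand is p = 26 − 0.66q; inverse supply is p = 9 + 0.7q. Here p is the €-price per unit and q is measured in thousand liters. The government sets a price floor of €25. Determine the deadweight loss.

€82.05 thousand

Competitive equilibrium: 26 − 0.66q = 9 + 0.7q → q* = 12.5, p* = 17.75.
At the floor p = 25, quantity demanded = (26 − 25)/0.66 = 1.5152.
Sellers' marginal cost at q' = 1.5152: 9 + 0.7·1.5152 = 10.0606.
Δq = 12.5 − 1.5152 = 10.9848; wedge = 25 − 10.0606 = 14.9394.
The triangle = ½ × 10.9848 × 14.9394 = €82.05 thousand.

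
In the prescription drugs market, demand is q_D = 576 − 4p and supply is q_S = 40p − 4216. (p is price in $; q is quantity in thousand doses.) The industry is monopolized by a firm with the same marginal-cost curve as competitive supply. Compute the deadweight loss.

$614.29 thousand

In inverse form: demand p = 144 − 0.25q, supply p = 105.4 + 0.025q.
Competitive equilibrium: 144 − 0.25q = 105.4 + 0.025q → q* = 140.3636, p* = 108.9091.
Marginal revenue: MR = 144 − 0.5q. Set MR = MC: 144 − 0.5q = 105.4 + 0.025q → q_m = 73.5238.
Price p_m = 144 − 0.25·73.5238 = 125.6191; MC(q_m) = 105.4 + 0.025·73.5238 = 107.2381.
Competitive q* = 140.3636, so Δq = 66.8398; wedge = 125.6191 − 107.2381 = 18.381.
Welfare loss = ½ × 66.8398 × 18.381 = $614.29 thousand.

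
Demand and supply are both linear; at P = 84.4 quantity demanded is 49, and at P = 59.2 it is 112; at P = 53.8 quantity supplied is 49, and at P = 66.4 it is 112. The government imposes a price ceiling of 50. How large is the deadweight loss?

1470

Demand slope = (59.2 − 84.4)/(112 − 49) = −0.4, so P = 104 − 0.4Q.
Supply slope = (66.4 − 53.8)/(112 − 49) = 0.2, so P = 44 + 0.2Q.
Competitive equilibrium: 104 − 0.4Q = 44 + 0.2Q → Q* = 100, P* = 64.
At the ceiling P = 50, quantity supplied = (50 − 44)/0.2 = 30.
Willingness to pay at Q' = 30: 104 − 0.4·30 = 92.
ΔQ = 100 − 30 = 70; wedge = 92 − 50 = 42.
Deadweight loss = ½ × 70 × 42 = 1470.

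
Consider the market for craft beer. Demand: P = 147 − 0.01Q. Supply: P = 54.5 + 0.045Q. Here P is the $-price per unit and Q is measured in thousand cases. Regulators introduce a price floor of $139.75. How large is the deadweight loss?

Competitive equilibrium: 147 − 0.01Q = 54.5 + 0.045Q → Q* = 1681.8182, P* = 130.1818.
At the floor P = 139.75, quantity demanded = (147 − 139.75)/0.01 = 725.
Sellers' marginal cost at Q' = 725: 54.5 + 0.045·725 = 87.125.
ΔQ = 1681.8182 − 725 = 956.8182; wedge = 139.75 − 87.125 = 52.625.
DWL = ½ × 956.8182 × 52.625 = $25176.28 thousand.

$25176.28 thousand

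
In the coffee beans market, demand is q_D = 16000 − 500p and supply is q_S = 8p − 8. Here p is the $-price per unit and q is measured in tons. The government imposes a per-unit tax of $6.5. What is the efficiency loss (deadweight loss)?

$166.34

In inverse form: demand p = 32 − 0.002q, supply p = 1 + 0.125q.
Competitive equilibrium: 32 − 0.002q = 1 + 0.125q → q* = 244.0945, p* = 31.5118.
With the tax, the buyer price exceeds the seller price by 6.5: (32 − 0.002q) − (1 + 0.125q) = 6.5 → q' = 192.9134.
Δq = 244.0945 − 192.9134 = 51.1811; the wedge equals the tax, 6.5.
Deadweight loss = ½ × 51.1811 × 6.5 = $166.34.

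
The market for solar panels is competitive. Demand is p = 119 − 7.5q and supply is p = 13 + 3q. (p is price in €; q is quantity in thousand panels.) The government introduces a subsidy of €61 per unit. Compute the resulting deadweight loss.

€177.19 thousand

Competitive equilibrium: 119 − 7.5q = 13 + 3q → q* = 10.0952, p* = 43.2857.
The subsidy lowers effective supply by 61: p = 3q − 48.
New quantity: 119 − 7.5q = 3q − 48 → q' = 15.9048.
Overproduction Δq = 15.9048 − 10.0952 = 5.8096; wedge = subsidy = 61.
The triangle = ½ × 5.8096 × 61 = €177.19 thousand.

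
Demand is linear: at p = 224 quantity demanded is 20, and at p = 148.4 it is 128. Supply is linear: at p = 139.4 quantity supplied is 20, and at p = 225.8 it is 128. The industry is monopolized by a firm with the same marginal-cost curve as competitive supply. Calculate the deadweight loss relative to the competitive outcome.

Demand slope = (148.4 − 224)/(128 − 20) = −0.7, so p = 238 − 0.7q.
Supply slope = (225.8 − 139.4)/(128 − 20) = 0.8, so p = 123.4 + 0.8q.
Competitive equilibrium: 238 − 0.7q = 123.4 + 0.8q → q* = 76.4, p* = 184.52.
Marginal revenue: MR = 238 − 1.4q. Set MR = MC: 238 − 1.4q = 123.4 + 0.8q → q_m = 52.0909.
Price p_m = 238 − 0.7·52.0909 = 201.5364; MC(q_m) = 123.4 + 0.8·52.0909 = 165.0727.
Competitive q* = 76.4, so Δq = 24.3091; wedge = 201.5364 − 165.0727 = 36.4637.
The triangle = ½ × 24.3091 × 36.4637 = 443.20.

443.20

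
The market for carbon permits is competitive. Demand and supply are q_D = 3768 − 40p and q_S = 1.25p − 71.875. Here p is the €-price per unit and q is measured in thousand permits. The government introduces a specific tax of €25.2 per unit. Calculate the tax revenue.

€351.27 thousand

In inverse form: demand p = 94.2 − 0.025q, supply p = 57.5 + 0.8q.
Competitive equilibrium: 94.2 − 0.025q = 57.5 + 0.8q → q* = 44.4848, p* = 93.0879.
With the tax, the buyer price exceeds the seller price by 25.2: (94.2 − 0.025q) − (57.5 + 0.8q) = 25.2 → q' = 13.9394.
Tax revenue = 25.2 × 13.9394 = €351.27 thousand.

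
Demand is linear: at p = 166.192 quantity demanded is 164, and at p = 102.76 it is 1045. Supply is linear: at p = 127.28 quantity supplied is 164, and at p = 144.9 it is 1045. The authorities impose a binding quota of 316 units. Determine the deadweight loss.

Demand slope = (102.76 − 166.192)/(1045 − 164) = −0.072, so p = 178 − 0.072q.
Supply slope = (144.9 − 127.28)/(1045 − 164) = 0.02, so p = 124 + 0.02q.
Competitive equilibrium: 178 − 0.072q = 124 + 0.02q → q* = 586.9565, p* = 135.7391.
At q = 316: demand price = 178 − 0.072·316 = 155.248; supply price = 124 + 0.02·316 = 130.32.
Δq = 586.9565 − 316 = 270.9565; wedge = 155.248 − 130.32 = 24.928.
Deadweight loss = ½ × 270.9565 × 24.928 = 3377.20.

3377.20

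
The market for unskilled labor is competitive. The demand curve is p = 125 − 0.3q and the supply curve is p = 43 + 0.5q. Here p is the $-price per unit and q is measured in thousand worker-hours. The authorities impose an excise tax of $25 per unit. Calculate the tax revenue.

$1781.25 thousand

Competitive equilibrium: 125 − 0.3q = 43 + 0.5q → q* = 102.5, p* = 94.25.
With the tax, the buyer price exceeds the seller price by 25: (125 − 0.3q) − (43 + 0.5q) = 25 → q' = 71.25.
Tax revenue = 25 × 71.25 = $1781.25 thousand.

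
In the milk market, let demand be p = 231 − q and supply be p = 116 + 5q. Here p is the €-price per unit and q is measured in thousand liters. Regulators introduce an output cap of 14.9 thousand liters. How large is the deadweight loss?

€54.61 thousand

Competitive equilibrium: 231 − q = 116 + 5q → q* = 19.1667, p* = 211.8333.
At q = 14.9: demand price = 231 − 1·14.9 = 216.1; supply price = 116 + 5·14.9 = 190.5.
Δq = 19.1667 − 14.9 = 4.2667; wedge = 216.1 − 190.5 = 25.6.
Deadweight loss = ½ × 4.2667 × 25.6 = €54.61 thousand.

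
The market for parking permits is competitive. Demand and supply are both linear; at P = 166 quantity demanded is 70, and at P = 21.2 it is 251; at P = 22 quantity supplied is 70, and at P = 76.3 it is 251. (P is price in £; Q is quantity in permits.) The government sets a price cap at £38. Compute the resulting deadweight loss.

£3309.90

Demand slope = (21.2 − 166)/(251 − 70) = −0.8, so P = 222 − 0.8Q.
Supply slope = (76.3 − 22)/(251 − 70) = 0.3, so P = 1 + 0.3Q.
Competitive equilibrium: 222 − 0.8Q = 1 + 0.3Q → Q* = 200.9091, P* = 61.2727.
At the ceiling P = 38, quantity supplied = (38 − 1)/0.3 = 123.3333.
Willingness to pay at Q' = 123.3333: 222 − 0.8·123.3333 = 123.3334.
ΔQ = 200.9091 − 123.3333 = 77.5758; wedge = 123.3334 − 38 = 85.3334.
Welfare loss = ½ × 77.5758 × 85.3334 = £3309.90.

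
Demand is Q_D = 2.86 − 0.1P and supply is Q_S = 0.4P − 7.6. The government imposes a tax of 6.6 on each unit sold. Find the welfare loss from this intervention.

1.74

In inverse form: demand P = 28.6 − 10Q, supply P = 19 + 2.5Q.
Competitive equilibrium: 28.6 − 10Q = 19 + 2.5Q → Q* = 0.768, P* = 20.92.
With the tax, the buyer price exceeds the seller price by 6.6: (28.6 − 10Q) − (19 + 2.5Q) = 6.6 → Q' = 0.24.
ΔQ = 0.768 − 0.24 = 0.528; the wedge equals the tax, 6.6.
Welfare loss = ½ × 0.528 × 6.6 = 1.74.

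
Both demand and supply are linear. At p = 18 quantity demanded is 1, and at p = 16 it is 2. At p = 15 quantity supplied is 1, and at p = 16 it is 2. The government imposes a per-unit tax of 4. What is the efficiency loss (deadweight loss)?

2.67

Demand slope = (16 − 18)/(2 − 1) = −2, so p = 20 − 2q.
Supply slope = (16 − 15)/(2 − 1) = 1, so p = 14 + q.
Competitive equilibrium: 20 − 2q = 14 + q → q* = 2, p* = 16.
With the tax, the buyer price exceeds the seller price by 4: (20 − 2q) − (14 + q) = 4 → q' = 0.6667.
Δq = 2 − 0.6667 = 1.3333; the wedge equals the tax, 4.
Welfare loss = ½ × 1.3333 × 4 = 2.67.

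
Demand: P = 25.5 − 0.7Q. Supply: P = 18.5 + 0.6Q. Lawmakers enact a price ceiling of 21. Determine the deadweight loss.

Competitive equilibrium: 25.5 − 0.7Q = 18.5 + 0.6Q → Q* = 5.3846, P* = 21.7308.
At the ceiling P = 21, quantity supplied = (21 − 18.5)/0.6 = 4.1667.
Willingness to pay at Q' = 4.1667: 25.5 − 0.7·4.1667 = 22.5833.
ΔQ = 5.3846 − 4.1667 = 1.2179; wedge = 22.5833 − 21 = 1.5833.
Deadweight loss = ½ × 1.2179 × 1.5833 = 0.96.

0.96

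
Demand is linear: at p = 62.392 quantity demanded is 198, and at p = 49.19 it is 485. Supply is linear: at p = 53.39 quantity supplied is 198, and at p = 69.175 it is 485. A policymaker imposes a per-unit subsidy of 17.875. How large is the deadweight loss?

Demand slope = (49.19 − 62.392)/(485 − 198) = −0.046, so p = 71.5 − 0.046q.
Supply slope = (69.175 − 53.39)/(485 − 198) = 0.055, so p = 42.5 + 0.055q.
Competitive equilibrium: 71.5 − 0.046q = 42.5 + 0.055q → q* = 287.1287, p* = 58.2921.
The subsidy lowers effective supply by 17.875: p = 24.625 + 0.055q.
New quantity: 71.5 − 0.046q = 24.625 + 0.055q → q' = 464.1089.
Overproduction Δq = 464.1089 − 287.1287 = 176.9802; wedge = subsidy = 17.875.
DWL = ½ × 176.9802 × 17.875 = 1581.76.

1581.76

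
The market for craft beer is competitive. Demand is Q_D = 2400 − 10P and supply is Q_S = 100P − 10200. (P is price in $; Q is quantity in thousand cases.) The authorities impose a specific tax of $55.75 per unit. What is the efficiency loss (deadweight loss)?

$14127.56 thousand

In inverse form: demand P = 240 − 0.1Q, supply P = 102 + 0.01Q.
Competitive equilibrium: 240 − 0.1Q = 102 + 0.01Q → Q* = 1254.5455, P* = 114.5455.
With the tax, the buyer price exceeds the seller price by 55.75: (240 − 0.1Q) − (102 + 0.01Q) = 55.75 → Q' = 747.7273.
ΔQ = 1254.5455 − 747.7273 = 506.8182; the wedge equals the tax, 55.75.
Welfare loss = ½ × 506.8182 × 55.75 = $14127.56 thousand.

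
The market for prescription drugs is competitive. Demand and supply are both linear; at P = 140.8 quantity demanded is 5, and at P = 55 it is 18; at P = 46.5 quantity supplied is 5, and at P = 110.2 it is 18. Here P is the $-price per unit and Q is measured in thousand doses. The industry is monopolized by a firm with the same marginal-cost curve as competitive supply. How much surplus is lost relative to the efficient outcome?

$133.21 thousand

Demand slope = (55 − 140.8)/(18 − 5) = −6.6, so P = 173.8 − 6.6Q.
Supply slope = (110.2 − 46.5)/(18 − 5) = 4.9, so P = 22 + 4.9Q.
Competitive equilibrium: 173.8 − 6.6Q = 22 + 4.9Q → Q* = 13.2, P* = 86.68.
Marginal revenue: MR = 173.8 − 13.2Q. Set MR = MC: 173.8 − 13.2Q = 22 + 4.9Q → Q_m = 8.38674.
Price P_m = 173.8 − 6.6·8.38674 = 118.44752; MC(Q_m) = 22 + 4.9·8.38674 = 63.09503.
Competitive Q* = 13.2, so ΔQ = 4.81326; wedge = 118.44752 − 63.09503 = 55.35249.
DWL = ½ × 4.81326 × 55.35249 = $133.21 thousand.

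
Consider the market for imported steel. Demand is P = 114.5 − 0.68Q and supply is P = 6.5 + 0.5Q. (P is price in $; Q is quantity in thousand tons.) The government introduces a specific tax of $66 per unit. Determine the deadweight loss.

$1845.76 thousand

Competitive equilibrium: 114.5 − 0.68Q = 6.5 + 0.5Q → Q* = 91.5254, P* = 52.2627.
With the tax, the buyer price exceeds the seller price by 66: (114.5 − 0.68Q) − (6.5 + 0.5Q) = 66 → Q' = 35.5932.
ΔQ = 91.5254 − 35.5932 = 55.9322; the wedge equals the tax, 66.
DWL = ½ × 55.9322 × 66 = $1845.76 thousand.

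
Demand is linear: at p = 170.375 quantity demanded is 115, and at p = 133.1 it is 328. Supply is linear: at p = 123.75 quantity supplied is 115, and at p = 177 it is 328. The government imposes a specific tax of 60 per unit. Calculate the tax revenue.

5011.76

Demand slope = (133.1 − 170.375)/(328 − 115) = −0.175, so p = 190.5 − 0.175q.
Supply slope = (177 − 123.75)/(328 − 115) = 0.25, so p = 95 + 0.25q.
Competitive equilibrium: 190.5 − 0.175q = 95 + 0.25q → q* = 224.7059, p* = 151.1765.
With the tax, the buyer price exceeds the seller price by 60: (190.5 − 0.175q) − (95 + 0.25q) = 60 → q' = 83.5294.
Tax revenue = 60 × 83.5294 = 5011.76.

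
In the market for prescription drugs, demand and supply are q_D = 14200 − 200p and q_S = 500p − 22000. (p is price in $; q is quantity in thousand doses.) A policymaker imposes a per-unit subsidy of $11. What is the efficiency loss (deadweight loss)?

In inverse form: demand p = 71 − 0.005q, supply p = 44 + 0.002q.
Competitive equilibrium: 71 − 0.005q = 44 + 0.002q → q* = 3857.1429, p* = 51.7143.
The subsidy lowers effective supply by 11: p = 33 + 0.002q.
New quantity: 71 − 0.005q = 33 + 0.002q → q' = 5428.5714.
Overproduction Δq = 5428.5714 − 3857.1429 = 1571.4285; wedge = subsidy = 11.
The triangle = ½ × 1571.4285 × 11 = $8642.86 thousand.

$8642.86 thousand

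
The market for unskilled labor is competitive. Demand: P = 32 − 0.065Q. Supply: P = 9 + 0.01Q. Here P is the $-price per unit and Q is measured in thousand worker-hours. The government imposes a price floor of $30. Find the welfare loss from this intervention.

$2854.48 thousand

Competitive equilibrium: 32 − 0.065Q = 9 + 0.01Q → Q* = 306.6667, P* = 12.0667.
At the floor P = 30, quantity demanded = (32 − 30)/0.065 = 30.7692.
Sellers' marginal cost at Q' = 30.7692: 9 + 0.01·30.7692 = 9.3077.
ΔQ = 306.6667 − 30.7692 = 275.8975; wedge = 30 − 9.3077 = 20.6923.
DWL = ½ × 275.8975 × 20.6923 = $2854.48 thousand.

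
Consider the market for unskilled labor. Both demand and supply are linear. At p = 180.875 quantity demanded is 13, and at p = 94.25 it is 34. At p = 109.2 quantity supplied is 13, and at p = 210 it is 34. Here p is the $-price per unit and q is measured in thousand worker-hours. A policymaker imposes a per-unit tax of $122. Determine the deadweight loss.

Demand slope = (94.25 − 180.875)/(34 − 13) = −4.125, so p = 234.5 − 4.125q.
Supply slope = (210 − 109.2)/(34 − 13) = 4.8, so p = 46.8 + 4.8q.
Competitive equilibrium: 234.5 − 4.125q = 46.8 + 4.8q → q* = 21.0308, p* = 147.7479.
With the tax, the buyer price exceeds the seller price by 122: (234.5 − 4.125q) − (46.8 + 4.8q) = 122 → q' = 7.3613.
Δq = 21.0308 − 7.3613 = 13.6695; the wedge equals the tax, 122.
The triangle = ½ × 13.6695 × 122 = $833.84 thousand.

$833.84 thousand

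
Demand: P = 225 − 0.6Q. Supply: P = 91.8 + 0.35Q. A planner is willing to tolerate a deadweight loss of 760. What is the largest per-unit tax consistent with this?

Competitive equilibrium: 225 − 0.6Q = 91.8 + 0.35Q → Q* = 140.2105, P* = 140.8737.
A tax t gives ΔQ = t/0.95 and wedge t, so DWL = t²/1.9.
t²/1.9 = 760 → t² = 1444 → t = 38.

38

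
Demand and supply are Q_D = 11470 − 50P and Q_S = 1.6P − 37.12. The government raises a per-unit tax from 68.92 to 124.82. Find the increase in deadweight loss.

8395.40

In inverse form: demand P = 229.4 − 0.02Q, supply P = 23.2 + 0.625Q.
Competitive equilibrium: 229.4 − 0.02Q = 23.2 + 0.625Q → Q* = 319.6899, P* = 223.0062.
For a per-unit tax t: ΔQ = t/0.645, so DWL = ½·t·(t/0.645) = t²/1.29.
At t = 68.92: DWL = 3682.144. At t = 124.82: DWL = 12077.544.
Increase = 12077.544 − 3682.144 = 8395.40.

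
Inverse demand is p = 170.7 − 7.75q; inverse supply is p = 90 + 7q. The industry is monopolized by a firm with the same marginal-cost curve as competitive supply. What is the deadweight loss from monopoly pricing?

Competitive equilibrium: 170.7 − 7.75q = 90 + 7q → q* = 5.4712, p* = 128.2983.
Marginal revenue: MR = 170.7 − 15.5q. Set MR = MC: 170.7 − 15.5q = 90 + 7q → q_m = 3.5867.
Price p_m = 170.7 − 7.75·3.5867 = 142.9031; MC(q_m) = 90 + 7·3.5867 = 115.1069.
Competitive q* = 5.4712, so Δq = 1.8845; wedge = 142.9031 − 115.1069 = 27.7962.
Welfare loss = ½ × 1.8845 × 27.7962 = 26.19.

26.19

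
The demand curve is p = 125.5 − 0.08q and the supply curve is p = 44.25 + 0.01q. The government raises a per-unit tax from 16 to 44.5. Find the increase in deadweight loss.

Competitive equilibrium: 125.5 − 0.08q = 44.25 + 0.01q → q* = 902.7778, p* = 53.2778.
For a per-unit tax t: Δq = t/0.09, so DWL = ½·t·(t/0.09) = t²/0.18.
At t = 16: DWL = 1422.222. At t = 44.5: DWL = 11001.389.
Increase = 11001.389 − 1422.222 = 9579.17.

9579.17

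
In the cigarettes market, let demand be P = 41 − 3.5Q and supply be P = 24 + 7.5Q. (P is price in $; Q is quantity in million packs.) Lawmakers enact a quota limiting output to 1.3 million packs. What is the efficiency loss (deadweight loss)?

Competitive equilibrium: 41 − 3.5Q = 24 + 7.5Q → Q* = 1.5455, P* = 35.5909.
At Q = 1.3: demand price = 41 − 3.5·1.3 = 36.45; supply price = 24 + 7.5·1.3 = 33.75.
ΔQ = 1.5455 − 1.3 = 0.2455; wedge = 36.45 − 33.75 = 2.7.
Deadweight loss = ½ × 0.2455 × 2.7 = $0.33 million.

$0.33 million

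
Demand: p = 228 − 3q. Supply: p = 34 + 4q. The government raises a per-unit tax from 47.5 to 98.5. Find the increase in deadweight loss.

531.86

Competitive equilibrium: 228 − 3q = 34 + 4q → q* = 27.7143, p* = 144.8571.
For a per-unit tax t: Δq = t/7, so DWL = ½·t·(t/7) = t²/14.
At t = 47.5: DWL = 161.161. At t = 98.5: DWL = 693.018.
Increase = 693.018 − 161.161 = 531.86.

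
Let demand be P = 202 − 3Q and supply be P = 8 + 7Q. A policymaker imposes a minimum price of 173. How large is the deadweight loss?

473.69

Competitive equilibrium: 202 − 3Q = 8 + 7Q → Q* = 19.4, P* = 143.8.
At the floor P = 173, quantity demanded = (202 − 173)/3 = 9.6667.
Sellers' marginal cost at Q' = 9.6667: 8 + 7·9.6667 = 75.6669.
ΔQ = 19.4 − 9.6667 = 9.7333; wedge = 173 − 75.6669 = 97.3331.
Deadweight loss = ½ × 9.7333 × 97.3331 = 473.69.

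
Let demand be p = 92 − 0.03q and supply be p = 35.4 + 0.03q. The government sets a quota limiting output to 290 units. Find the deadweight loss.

Competitive equilibrium: 92 − 0.03q = 35.4 + 0.03q → q* = 943.3333, p* = 63.7.
At q = 290: demand price = 92 − 0.03·290 = 83.3; supply price = 35.4 + 0.03·290 = 44.1.
Δq = 943.3333 − 290 = 653.3333; wedge = 83.3 − 44.1 = 39.2.
DWL = ½ × 653.3333 × 39.2 = 12805.33.

12805.33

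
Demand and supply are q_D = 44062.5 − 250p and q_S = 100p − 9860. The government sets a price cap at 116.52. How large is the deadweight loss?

In inverse form: demand p = 176.25 − 0.004q, supply p = 98.6 + 0.01q.
Competitive equilibrium: 176.25 − 0.004q = 98.6 + 0.01q → q* = 5546.4286, p* = 154.0643.
At the ceiling p = 116.52, quantity supplied = (116.52 − 98.6)/0.01 = 1792.
Willingness to pay at q' = 1792: 176.25 − 0.004·1792 = 169.082.
Δq = 5546.4286 − 1792 = 3754.4286; wedge = 169.082 − 116.52 = 52.562.
Welfare loss = ½ × 3754.4286 × 52.562 = 98670.14.

98670.14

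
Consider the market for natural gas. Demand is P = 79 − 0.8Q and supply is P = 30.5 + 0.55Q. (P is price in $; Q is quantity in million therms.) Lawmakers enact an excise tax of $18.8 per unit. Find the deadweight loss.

Competitive equilibrium: 79 − 0.8Q = 30.5 + 0.55Q → Q* = 35.9259, P* = 50.2593.
With the tax, the buyer price exceeds the seller price by 18.8: (79 − 0.8Q) − (30.5 + 0.55Q) = 18.8 → Q' = 22.
ΔQ = 35.9259 − 22 = 13.9259; the wedge equals the tax, 18.8.
Welfare loss = ½ × 13.9259 × 18.8 = $130.90 million.

$130.90 million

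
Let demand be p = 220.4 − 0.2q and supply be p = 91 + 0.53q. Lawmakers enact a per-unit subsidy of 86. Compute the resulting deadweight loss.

5065.75

Competitive equilibrium: 220.4 − 0.2q = 91 + 0.53q → q* = 177.2603, p* = 184.9479.
The subsidy lowers effective supply by 86: p = 5 + 0.53q.
New quantity: 220.4 − 0.2q = 5 + 0.53q → q' = 295.0685.
Overproduction Δq = 295.0685 − 177.2603 = 117.8082; wedge = subsidy = 86.
DWL = ½ × 117.8082 × 86 = 5065.75.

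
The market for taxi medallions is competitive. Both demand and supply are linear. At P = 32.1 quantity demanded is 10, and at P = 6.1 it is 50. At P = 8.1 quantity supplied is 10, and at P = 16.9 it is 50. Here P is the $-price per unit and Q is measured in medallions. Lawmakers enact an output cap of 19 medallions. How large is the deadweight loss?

$150.27

Demand slope = (6.1 − 32.1)/(50 − 10) = −0.65, so P = 38.6 − 0.65Q.
Supply slope = (16.9 − 8.1)/(50 − 10) = 0.22, so P = 5.9 + 0.22Q.
Competitive equilibrium: 38.6 − 0.65Q = 5.9 + 0.22Q → Q* = 37.5862, P* = 14.169.
At Q = 19: demand price = 38.6 − 0.65·19 = 26.25; supply price = 5.9 + 0.22·19 = 10.08.
ΔQ = 37.5862 − 19 = 18.5862; wedge = 26.25 − 10.08 = 16.17.
Deadweight loss = ½ × 18.5862 × 16.17 = $150.27.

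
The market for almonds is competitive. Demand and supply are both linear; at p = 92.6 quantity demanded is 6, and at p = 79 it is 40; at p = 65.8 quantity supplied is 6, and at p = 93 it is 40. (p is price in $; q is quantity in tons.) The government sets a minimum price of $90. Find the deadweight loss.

$150.42

Demand slope = (79 − 92.6)/(40 − 6) = −0.4, so p = 95 − 0.4q.
Supply slope = (93 − 65.8)/(40 − 6) = 0.8, so p = 61 + 0.8q.
Competitive equilibrium: 95 − 0.4q = 61 + 0.8q → q* = 28.3333, p* = 83.6667.
At the floor p = 90, quantity demanded = (95 − 90)/0.4 = 12.5.
Sellers' marginal cost at q' = 12.5: 61 + 0.8·12.5 = 71.
Δq = 28.3333 − 12.5 = 15.8333; wedge = 90 − 71 = 19.
DWL = ½ × 15.8333 × 19 = $150.42.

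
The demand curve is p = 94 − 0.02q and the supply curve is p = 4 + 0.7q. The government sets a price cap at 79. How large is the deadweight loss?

Competitive equilibrium: 94 − 0.02q = 4 + 0.7q → q* = 125, p* = 91.5.
At the ceiling p = 79, quantity supplied = (79 − 4)/0.7 = 107.1429.
Willingness to pay at q' = 107.1429: 94 − 0.02·107.1429 = 91.8571.
Δq = 125 − 107.1429 = 17.8571; wedge = 91.8571 − 79 = 12.8571.
Deadweight loss = ½ × 17.8571 × 12.8571 = 114.80.

114.80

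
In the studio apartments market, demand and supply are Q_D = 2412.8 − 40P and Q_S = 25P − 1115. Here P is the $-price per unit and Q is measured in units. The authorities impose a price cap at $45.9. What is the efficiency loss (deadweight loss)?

$1424.34

In inverse form: demand P = 60.32 − 0.025Q, supply P = 44.6 + 0.04Q.
Competitive equilibrium: 60.32 − 0.025Q = 44.6 + 0.04Q → Q* = 241.8462, P* = 54.2738.
At the ceiling P = 45.9, quantity supplied = (45.9 − 44.6)/0.04 = 32.5.
Willingness to pay at Q' = 32.5: 60.32 − 0.025·32.5 = 59.5075.
ΔQ = 241.8462 − 32.5 = 209.3462; wedge = 59.5075 − 45.9 = 13.6075.
Deadweight loss = ½ × 209.3462 × 13.6075 = $1424.34.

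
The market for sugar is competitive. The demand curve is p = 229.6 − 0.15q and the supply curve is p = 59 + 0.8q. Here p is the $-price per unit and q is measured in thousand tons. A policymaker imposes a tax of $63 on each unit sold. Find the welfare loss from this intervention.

$2088.95 thousand

Competitive equilibrium: 229.6 − 0.15q = 59 + 0.8q → q* = 179.57895, p* = 202.66316.
With the tax, the buyer price exceeds the seller price by 63: (229.6 − 0.15q) − (59 + 0.8q) = 63 → q' = 113.26316.
Δq = 179.57895 − 113.26316 = 66.31579; the wedge equals the tax, 63.
Deadweight loss = ½ × 66.31579 × 63 = $2088.95 thousand.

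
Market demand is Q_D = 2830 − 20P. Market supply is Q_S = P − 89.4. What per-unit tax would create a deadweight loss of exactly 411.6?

In inverse form: demand P = 141.5 − 0.05Q, supply P = 89.4 + Q.
Competitive equilibrium: 141.5 − 0.05Q = 89.4 + Q → Q* = 49.619, P* = 139.019.
A tax t gives ΔQ = t/1.05 and wedge t, so DWL = t²/2.1.
t²/2.1 = 411.6 → t² = 864.36 → t = 29.4.

29.4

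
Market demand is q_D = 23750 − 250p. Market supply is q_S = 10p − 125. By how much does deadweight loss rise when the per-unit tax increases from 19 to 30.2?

In inverse form: demand p = 95 − 0.004q, supply p = 12.5 + 0.1q.
Competitive equilibrium: 95 − 0.004q = 12.5 + 0.1q → q* = 793.2692, p* = 91.8269.
For a per-unit tax t: Δq = t/0.104, so DWL = ½·t·(t/0.104) = t²/0.208.
At t = 19: DWL = 1735.577. At t = 30.2: DWL = 4384.808.
Increase = 4384.808 − 1735.577 = 2649.23.

2649.23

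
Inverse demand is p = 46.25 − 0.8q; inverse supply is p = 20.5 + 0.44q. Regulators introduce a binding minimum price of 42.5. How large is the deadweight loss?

Competitive equilibrium: 46.25 − 0.8q = 20.5 + 0.44q → q* = 20.7661, p* = 29.6371.
At the floor p = 42.5, quantity demanded = (46.25 − 42.5)/0.8 = 4.6875.
Sellers' marginal cost at q' = 4.6875: 20.5 + 0.44·4.6875 = 22.5625.
Δq = 20.7661 − 4.6875 = 16.0786; wedge = 42.5 − 22.5625 = 19.9375.
Deadweight loss = ½ × 16.0786 × 19.9375 = 160.28.

160.28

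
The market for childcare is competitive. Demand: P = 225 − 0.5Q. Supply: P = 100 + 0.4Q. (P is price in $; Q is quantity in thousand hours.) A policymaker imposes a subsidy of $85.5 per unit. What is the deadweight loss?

Competitive equilibrium: 225 − 0.5Q = 100 + 0.4Q → Q* = 138.8889, P* = 155.5556.
The subsidy lowers effective supply by 85.5: P = 14.5 + 0.4Q.
New quantity: 225 − 0.5Q = 14.5 + 0.4Q → Q' = 233.8889.
Overproduction ΔQ = 233.8889 − 138.8889 = 95; wedge = subsidy = 85.5.
Deadweight loss = ½ × 95 × 85.5 = $4061.25 thousand.

$4061.25 thousand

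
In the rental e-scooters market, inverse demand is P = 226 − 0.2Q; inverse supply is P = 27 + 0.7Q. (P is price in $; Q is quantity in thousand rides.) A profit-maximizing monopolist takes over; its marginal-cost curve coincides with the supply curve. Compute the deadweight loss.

Competitive equilibrium: 226 − 0.2Q = 27 + 0.7Q → Q* = 221.1111, P* = 181.7778.
Marginal revenue: MR = 226 − 0.4Q. Set MR = MC: 226 − 0.4Q = 27 + 0.7Q → Q_m = 180.9091.
Price P_m = 226 − 0.2·180.9091 = 189.8182; MC(Q_m) = 27 + 0.7·180.9091 = 153.6364.
Competitive Q* = 221.1111, so ΔQ = 40.202; wedge = 189.8182 − 153.6364 = 36.1818.
DWL = ½ × 40.202 × 36.1818 = $727.29 thousand.

$727.29 thousand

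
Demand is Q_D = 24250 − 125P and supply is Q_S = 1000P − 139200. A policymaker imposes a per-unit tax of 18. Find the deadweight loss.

18000

In inverse form: demand P = 194 − 0.008Q, supply P = 139.2 + 0.001Q.
Competitive equilibrium: 194 − 0.008Q = 139.2 + 0.001Q → Q* = 6088.8889, P* = 145.2889.
With the tax, the buyer price exceeds the seller price by 18: (194 − 0.008Q) − (139.2 + 0.001Q) = 18 → Q' = 4088.8889.
ΔQ = 6088.8889 − 4088.8889 = 2000; the wedge equals the tax, 18.
Welfare loss = ½ × 2000 × 18 = 18000.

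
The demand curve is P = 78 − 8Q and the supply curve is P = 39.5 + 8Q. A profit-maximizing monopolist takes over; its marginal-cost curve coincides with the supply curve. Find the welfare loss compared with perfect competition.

5.15

Competitive equilibrium: 78 − 8Q = 39.5 + 8Q → Q* = 2.4063, P* = 58.75.
Marginal revenue: MR = 78 − 16Q. Set MR = MC: 78 − 16Q = 39.5 + 8Q → Q_m = 1.6042.
Price P_m = 78 − 8·1.6042 = 65.1664; MC(Q_m) = 39.5 + 8·1.6042 = 52.3336.
Competitive Q* = 2.4063, so ΔQ = 0.8021; wedge = 65.1664 − 52.3336 = 12.8328.
Deadweight loss = ½ × 0.8021 × 12.8328 = 5.15.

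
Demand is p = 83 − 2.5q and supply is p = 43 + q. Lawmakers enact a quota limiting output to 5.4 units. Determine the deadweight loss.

63.60

Competitive equilibrium: 83 − 2.5q = 43 + q → q* = 11.4286, p* = 54.4286.
At q = 5.4: demand price = 83 − 2.5·5.4 = 69.5; supply price = 43 + 1·5.4 = 48.4.
Δq = 11.4286 − 5.4 = 6.0286; wedge = 69.5 − 48.4 = 21.1.
Deadweight loss = ½ × 6.0286 × 21.1 = 63.60.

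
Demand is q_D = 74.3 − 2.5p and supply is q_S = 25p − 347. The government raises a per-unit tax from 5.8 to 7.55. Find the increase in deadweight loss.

In inverse form: demand p = 29.72 − 0.4q, supply p = 13.88 + 0.04q.
Competitive equilibrium: 29.72 − 0.4q = 13.88 + 0.04q → q* = 36, p* = 15.32.
For a per-unit tax t: Δq = t/0.44, so DWL = ½·t·(t/0.44) = t²/0.88.
At t = 5.8: DWL = 38.227. At t = 7.55: DWL = 64.776.
Increase = 64.776 − 38.227 = 26.55.

26.55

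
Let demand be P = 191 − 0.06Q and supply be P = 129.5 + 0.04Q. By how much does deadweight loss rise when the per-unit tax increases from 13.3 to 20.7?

Competitive equilibrium: 191 − 0.06Q = 129.5 + 0.04Q → Q* = 615, P* = 154.1.
For a per-unit tax t: ΔQ = t/0.1, so DWL = ½·t·(t/0.1) = t²/0.2.
At t = 13.3: DWL = 884.45. At t = 20.7: DWL = 2142.45.
Increase = 2142.45 − 884.45 = 1258.

1258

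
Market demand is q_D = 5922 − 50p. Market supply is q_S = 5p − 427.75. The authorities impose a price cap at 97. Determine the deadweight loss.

936.11

In inverse form: demand p = 118.44 − 0.02q, supply p = 85.55 + 0.2q.
Competitive equilibrium: 118.44 − 0.02q = 85.55 + 0.2q → q* = 149.5, p* = 115.45.
At the ceiling p = 97, quantity supplied = (97 − 85.55)/0.2 = 57.25.
Willingness to pay at q' = 57.25: 118.44 − 0.02·57.25 = 117.295.
Δq = 149.5 − 57.25 = 92.25; wedge = 117.295 − 97 = 20.295.
Deadweight loss = ½ × 92.25 × 20.295 = 936.11.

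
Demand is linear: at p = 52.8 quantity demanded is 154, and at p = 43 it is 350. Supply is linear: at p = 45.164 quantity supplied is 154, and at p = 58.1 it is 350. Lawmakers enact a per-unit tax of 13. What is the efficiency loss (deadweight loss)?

Demand slope = (43 − 52.8)/(350 − 154) = −0.05, so p = 60.5 − 0.05q.
Supply slope = (58.1 − 45.164)/(350 − 154) = 0.066, so p = 35 + 0.066q.
Competitive equilibrium: 60.5 − 0.05q = 35 + 0.066q → q* = 219.8276, p* = 49.5086.
With the tax, the buyer price exceeds the seller price by 13: (60.5 − 0.05q) − (35 + 0.066q) = 13 → q' = 107.7586.
Δq = 219.8276 − 107.7586 = 112.069; the wedge equals the tax, 13.
The triangle = ½ × 112.069 × 13 = 728.45.

728.45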